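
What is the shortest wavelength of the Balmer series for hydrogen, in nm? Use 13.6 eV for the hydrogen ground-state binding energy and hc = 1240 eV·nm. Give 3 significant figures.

365 nm

The Balmer series has lower level n_f = 2; the series limit corresponds to n_i → ∞.
ΔE_max = 13.6 × 1 / 2² = 3.400 eV.
λ_min = 1240 / 3.400 = 365 nm.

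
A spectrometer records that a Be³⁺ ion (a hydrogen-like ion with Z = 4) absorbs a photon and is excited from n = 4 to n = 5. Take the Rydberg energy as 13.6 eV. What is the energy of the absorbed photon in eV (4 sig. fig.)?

4.896 eV

The Bohr energies scale as Z², so for Z = 4: E_n = −217.6/n² eV.
E_5 = −217.6/25 = −8.704 eV and E_4 = −217.6/16 = −13.60 eV.
The photon energy is |E_5 − E_4| = 4.896 eV.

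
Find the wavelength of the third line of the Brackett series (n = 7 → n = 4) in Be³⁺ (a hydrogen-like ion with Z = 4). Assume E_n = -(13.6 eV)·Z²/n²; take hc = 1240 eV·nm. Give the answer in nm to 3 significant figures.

135 nm

The Brackett series terminates on n_f = 4; the third line has n_i = 4+3 = 7.
ΔE = 217.6 × (1/4² − 1/7²) = 9.159 eV.
λ = 1240 / 9.159 = 135 nm.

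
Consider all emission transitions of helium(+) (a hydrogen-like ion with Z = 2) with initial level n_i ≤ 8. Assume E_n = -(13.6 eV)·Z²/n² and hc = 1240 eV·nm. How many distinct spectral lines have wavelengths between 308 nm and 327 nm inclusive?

Enumerate all n_i → n_f pairs with 1 ≤ n_f < n_i ≤ 8 and compute λ = 1240 / [13.6·4·(1/n_f² − 1/n_i²)].
Lines falling in [308, 327] nm: 5→3 (320.5 nm).

1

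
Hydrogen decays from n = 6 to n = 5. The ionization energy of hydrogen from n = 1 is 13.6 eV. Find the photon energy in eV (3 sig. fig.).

0.166 eV

E_6 = −13.60/36 = −0.3778 eV and E_5 = −13.60/25 = −0.5440 eV.
The photon energy is |E_6 − E_5| = 0.166 eV.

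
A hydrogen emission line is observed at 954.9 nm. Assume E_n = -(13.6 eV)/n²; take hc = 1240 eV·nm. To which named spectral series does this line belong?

Paschen

ΔE = 1240/954.9 = 1.299 eV.
This matches 13.6 × (1/3² − 1/8²), so n_f = 3: the Paschen series.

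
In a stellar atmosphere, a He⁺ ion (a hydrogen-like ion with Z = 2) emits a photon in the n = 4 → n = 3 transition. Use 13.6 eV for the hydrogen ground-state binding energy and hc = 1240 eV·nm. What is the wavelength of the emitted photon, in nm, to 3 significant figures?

For Z = 2 the level energies scale as Z², so the effective Rydberg energy is 13.6 × 4 = 54.40 eV.
ΔE = 54.40 × (1/3² − 1/4²) = 54.40 × 0.04861 = 2.644 eV.
λ = hc/ΔE = 1240 / 2.644 = 469 nm.

469 nm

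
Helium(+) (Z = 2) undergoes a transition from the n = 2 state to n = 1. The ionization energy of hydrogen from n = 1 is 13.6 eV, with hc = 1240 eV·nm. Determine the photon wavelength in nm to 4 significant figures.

For Z = 2 the level energies scale as Z², so the effective Rydberg energy is 13.6 × 4 = 54.40 eV.
ΔE = 54.40 × (1/1² − 1/2²) = 54.40 × 0.7500 = 40.80 eV.
λ = hc/ΔE = 1240 / 40.80 = 30.39 nm.

30.39 nm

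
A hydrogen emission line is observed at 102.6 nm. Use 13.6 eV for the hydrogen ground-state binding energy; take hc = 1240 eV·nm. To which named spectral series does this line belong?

Lyman

ΔE = 1240/102.6 = 12.09 eV.
This matches 13.6 × (1/1² − 1/3²), so n_f = 1: the Lyman series.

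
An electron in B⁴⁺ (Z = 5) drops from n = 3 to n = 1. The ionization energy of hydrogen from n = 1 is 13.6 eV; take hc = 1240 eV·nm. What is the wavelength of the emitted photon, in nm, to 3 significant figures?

4.10 nm

For Z = 5 the level energies scale as Z², so the effective Rydberg energy is 13.6 × 25 = 340.0 eV.
ΔE = 340.0 × (1/1² − 1/3²) = 340.0 × 0.8889 = 302.2 eV.
λ = hc/ΔE = 1240 / 302.2 = 4.10 nm.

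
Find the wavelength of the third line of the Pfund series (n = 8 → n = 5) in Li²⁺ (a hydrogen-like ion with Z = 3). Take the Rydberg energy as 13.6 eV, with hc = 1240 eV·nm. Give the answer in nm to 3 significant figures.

The Pfund series terminates on n_f = 5; the third line has n_i = 5+3 = 8.
ΔE = 122.4 × (1/5² − 1/8²) = 2.984 eV.
λ = 1240 / 2.984 = 416 nm.

416 nm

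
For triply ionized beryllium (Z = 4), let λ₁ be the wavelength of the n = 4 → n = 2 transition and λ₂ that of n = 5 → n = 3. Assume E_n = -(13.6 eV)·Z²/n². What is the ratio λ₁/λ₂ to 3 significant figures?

λ ∝ 1/ΔE ∝ 1/(1/n_f² − 1/n_i²), and the Z² and hc factors cancel in the ratio.
λ₁/λ₂ = (1/3² − 1/5²)/(1/2² − 1/4²) = 0.07111/0.1875 = 0.379.

0.379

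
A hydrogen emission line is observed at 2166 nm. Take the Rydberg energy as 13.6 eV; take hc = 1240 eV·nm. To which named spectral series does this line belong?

Brackett

ΔE = 1240/2166 = 0.5725 eV.
This matches 13.6 × (1/4² − 1/7²), so n_f = 4: the Brackett series.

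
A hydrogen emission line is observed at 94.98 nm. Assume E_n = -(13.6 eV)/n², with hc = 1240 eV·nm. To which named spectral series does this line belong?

ΔE = 1240/94.98 = 13.06 eV.
This matches 13.6 × (1/1² − 1/5²), so n_f = 1: the Lyman series.

Lyman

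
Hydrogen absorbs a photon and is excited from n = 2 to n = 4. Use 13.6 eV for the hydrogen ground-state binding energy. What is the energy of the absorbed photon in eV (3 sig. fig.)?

2.55 eV

E_4 = −13.60/16 = −0.8500 eV and E_2 = −13.60/4 = −3.400 eV.
The photon energy is |E_4 − E_2| = 2.55 eV.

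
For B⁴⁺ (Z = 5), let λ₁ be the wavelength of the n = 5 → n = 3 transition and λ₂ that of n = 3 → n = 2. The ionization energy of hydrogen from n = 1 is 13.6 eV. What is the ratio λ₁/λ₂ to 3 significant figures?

1.95

λ ∝ 1/ΔE ∝ 1/(1/n_f² − 1/n_i²), and the Z² and hc factors cancel in the ratio.
λ₁/λ₂ = (1/2² − 1/3²)/(1/3² − 1/5²) = 0.1389/0.07111 = 1.95.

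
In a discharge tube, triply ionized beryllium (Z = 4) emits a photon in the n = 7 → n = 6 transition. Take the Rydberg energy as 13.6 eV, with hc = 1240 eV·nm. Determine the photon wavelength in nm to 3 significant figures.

For Z = 4 the level energies scale as Z², so the effective Rydberg energy is 13.6 × 16 = 217.6 eV.
ΔE = 217.6 × (1/6² − 1/7²) = 217.6 × 0.007370 = 1.604 eV.
λ = hc/ΔE = 1240 / 1.604 = 773 nm.

773 nm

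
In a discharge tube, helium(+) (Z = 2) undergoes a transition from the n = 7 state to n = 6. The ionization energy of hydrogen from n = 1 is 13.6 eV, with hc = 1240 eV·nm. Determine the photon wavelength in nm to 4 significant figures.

For Z = 2 the level energies scale as Z², so the effective Rydberg energy is 13.6 × 4 = 54.40 eV.
ΔE = 54.40 × (1/6² − 1/7²) = 54.40 × 0.007370 = 0.4009 eV.
λ = hc/ΔE = 1240 / 0.4009 = 3093 nm.

3093 nm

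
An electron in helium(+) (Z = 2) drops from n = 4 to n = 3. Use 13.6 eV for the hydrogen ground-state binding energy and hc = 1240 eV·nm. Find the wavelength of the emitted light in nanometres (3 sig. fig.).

469 nm

For Z = 2 the level energies scale as Z², so the effective Rydberg energy is 13.6 × 4 = 54.40 eV.
ΔE = 54.40 × (1/3² − 1/4²) = 54.40 × 0.04861 = 2.644 eV.
λ = hc/ΔE = 1240 / 2.644 = 469 nm.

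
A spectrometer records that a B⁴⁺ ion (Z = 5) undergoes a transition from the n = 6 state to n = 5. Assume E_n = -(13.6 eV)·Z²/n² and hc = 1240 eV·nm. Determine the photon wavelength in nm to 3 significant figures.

For Z = 5 the level energies scale as Z², so the effective Rydberg energy is 13.6 × 25 = 340.0 eV.
ΔE = 340.0 × (1/5² − 1/6²) = 340.0 × 0.01222 = 4.156 eV.
λ = hc/ΔE = 1240 / 4.156 = 298 nm.

298 nm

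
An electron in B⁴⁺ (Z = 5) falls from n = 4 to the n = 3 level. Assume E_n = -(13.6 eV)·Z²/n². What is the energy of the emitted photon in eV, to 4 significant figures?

The Bohr energies scale as Z², so for Z = 5: E_n = −340.0/n² eV.
E_4 = −340.0/16 = −21.25 eV and E_3 = −340.0/9 = −37.78 eV.
The photon energy is |E_4 − E_3| = 16.53 eV.

16.53 eV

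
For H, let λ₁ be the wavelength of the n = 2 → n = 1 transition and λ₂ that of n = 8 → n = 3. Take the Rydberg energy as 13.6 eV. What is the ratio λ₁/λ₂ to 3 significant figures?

0.127

λ ∝ 1/ΔE ∝ 1/(1/n_f² − 1/n_i²), and the Z² and hc factors cancel in the ratio.
λ₁/λ₂ = (1/3² − 1/8²)/(1/1² − 1/2²) = 0.09549/0.7500 = 0.127.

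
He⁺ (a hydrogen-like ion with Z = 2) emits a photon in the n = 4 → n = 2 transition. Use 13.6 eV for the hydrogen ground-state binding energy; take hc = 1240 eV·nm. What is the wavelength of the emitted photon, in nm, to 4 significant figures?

For Z = 2 the level energies scale as Z², so the effective Rydberg energy is 13.6 × 4 = 54.40 eV.
ΔE = 54.40 × (1/2² − 1/4²) = 54.40 × 0.1875 = 10.20 eV.
λ = hc/ΔE = 1240 / 10.20 = 121.6 nm.

121.6 nm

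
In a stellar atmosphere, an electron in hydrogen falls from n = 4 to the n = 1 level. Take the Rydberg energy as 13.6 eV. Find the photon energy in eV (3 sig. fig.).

12.8 eV

E_4 = −13.60/16 = −0.8500 eV and E_1 = −13.60/1 = −13.60 eV.
The photon energy is |E_4 − E_1| = 12.8 eV.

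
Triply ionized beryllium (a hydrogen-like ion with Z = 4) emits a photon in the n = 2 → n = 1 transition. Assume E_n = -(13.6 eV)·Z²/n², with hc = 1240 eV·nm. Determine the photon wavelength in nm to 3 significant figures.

For Z = 4 the level energies scale as Z², so the effective Rydberg energy is 13.6 × 16 = 217.6 eV.
ΔE = 217.6 × (1/1² − 1/2²) = 217.6 × 0.7500 = 163.2 eV.
λ = hc/ΔE = 1240 / 163.2 = 7.60 nm.

7.60 nm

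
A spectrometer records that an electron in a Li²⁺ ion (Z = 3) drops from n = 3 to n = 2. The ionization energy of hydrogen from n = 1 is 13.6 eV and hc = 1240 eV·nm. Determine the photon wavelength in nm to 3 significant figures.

72.9 nm

For Z = 3 the level energies scale as Z², so the effective Rydberg energy is 13.6 × 9 = 122.4 eV.
ΔE = 122.4 × (1/2² − 1/3²) = 122.4 × 0.1389 = 17.00 eV.
λ = hc/ΔE = 1240 / 17.00 = 72.9 nm.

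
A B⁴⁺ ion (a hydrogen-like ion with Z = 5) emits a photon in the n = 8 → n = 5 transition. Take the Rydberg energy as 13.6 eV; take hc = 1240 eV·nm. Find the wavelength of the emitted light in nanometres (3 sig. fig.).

For Z = 5 the level energies scale as Z², so the effective Rydberg energy is 13.6 × 25 = 340.0 eV.
ΔE = 340.0 × (1/5² − 1/8²) = 340.0 × 0.02438 = 8.288 eV.
λ = hc/ΔE = 1240 / 8.288 = 150 nm.

150 nm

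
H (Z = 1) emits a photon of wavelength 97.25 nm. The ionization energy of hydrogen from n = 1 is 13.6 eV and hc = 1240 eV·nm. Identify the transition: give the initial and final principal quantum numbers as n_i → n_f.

n_i = 4, n_f = 1

The photon energy is ΔE = hc/λ = 1240 / 97.25 = 12.75 eV.
With Z = 1, ΔE = 13.60 × (1/n_f² − 1/n_i²), so 1/n_f² − 1/n_i² = 0.9375.
Trying n_f = 1 gives 1/n_i² = 0.06245, i.e. n_i ≈ 4; this pair matches.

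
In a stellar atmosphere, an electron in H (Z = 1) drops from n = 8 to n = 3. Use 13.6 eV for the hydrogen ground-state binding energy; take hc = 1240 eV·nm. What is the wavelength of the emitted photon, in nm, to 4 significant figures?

954.9 nm

ΔE = 13.60 × (1/3² − 1/8²) = 13.60 × 0.09549 = 1.299 eV.
λ = hc/ΔE = 1240 / 1.299 = 954.9 nm.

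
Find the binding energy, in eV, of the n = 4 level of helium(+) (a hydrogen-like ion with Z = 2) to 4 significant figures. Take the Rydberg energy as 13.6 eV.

3.400 eV

E_n = −13.6 Z²/n² = −54.40/n² eV for Z = 2.
E_4 = −54.40/16 = −3.400 eV, so ionization (to E = 0) requires 3.400 eV.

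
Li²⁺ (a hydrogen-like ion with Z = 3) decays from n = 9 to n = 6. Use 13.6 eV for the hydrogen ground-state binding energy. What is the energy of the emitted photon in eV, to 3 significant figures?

1.89 eV

The Bohr energies scale as Z², so for Z = 3: E_n = −122.4/n² eV.
E_9 = −122.4/81 = −1.511 eV and E_6 = −122.4/36 = −3.400 eV.
The photon energy is |E_9 − E_6| = 1.89 eV.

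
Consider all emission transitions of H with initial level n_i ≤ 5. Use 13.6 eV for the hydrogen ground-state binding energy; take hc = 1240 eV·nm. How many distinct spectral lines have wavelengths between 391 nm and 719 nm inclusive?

Enumerate all n_i → n_f pairs with 1 ≤ n_f < n_i ≤ 5 and compute λ = 1240 / [13.6·1·(1/n_f² − 1/n_i²)].
Lines falling in [391, 719] nm: 5→2 (434.2 nm), 4→2 (486.3 nm), 3→2 (656.5 nm).

3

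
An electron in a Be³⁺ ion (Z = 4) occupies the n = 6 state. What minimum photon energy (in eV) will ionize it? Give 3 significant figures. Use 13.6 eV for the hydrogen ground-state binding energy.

6.04 eV

E_n = −13.6 Z²/n² = −217.6/n² eV for Z = 4.
E_6 = −217.6/36 = −6.04 eV, so ionization (to E = 0) requires 6.04 eV.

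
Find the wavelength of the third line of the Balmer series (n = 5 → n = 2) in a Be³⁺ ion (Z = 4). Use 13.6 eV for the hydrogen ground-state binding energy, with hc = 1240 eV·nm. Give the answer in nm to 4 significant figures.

The Balmer series terminates on n_f = 2; the third line has n_i = 2+3 = 5.
ΔE = 217.6 × (1/2² − 1/5²) = 45.70 eV.
λ = 1240 / 45.70 = 27.14 nm.

27.14 nm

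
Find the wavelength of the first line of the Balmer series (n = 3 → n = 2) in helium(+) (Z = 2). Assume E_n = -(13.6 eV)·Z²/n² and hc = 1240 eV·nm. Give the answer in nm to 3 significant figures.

The Balmer series terminates on n_f = 2; the first line has n_i = 2+1 = 3.
ΔE = 54.40 × (1/2² − 1/3²) = 7.556 eV.
λ = 1240 / 7.556 = 164 nm.

164 nm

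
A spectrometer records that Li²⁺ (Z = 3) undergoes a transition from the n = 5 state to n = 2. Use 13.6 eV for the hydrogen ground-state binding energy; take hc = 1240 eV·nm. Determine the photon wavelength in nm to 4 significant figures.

For Z = 3 the level energies scale as Z², so the effective Rydberg energy is 13.6 × 9 = 122.4 eV.
ΔE = 122.4 × (1/2² − 1/5²) = 122.4 × 0.2100 = 25.70 eV.
λ = hc/ΔE = 1240 / 25.70 = 48.24 nm.

48.24 nm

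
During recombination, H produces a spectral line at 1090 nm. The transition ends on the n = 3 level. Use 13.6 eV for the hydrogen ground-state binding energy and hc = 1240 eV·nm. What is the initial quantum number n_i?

The photon energy is ΔE = hc/λ = 1240 / 1090 = 1.138 eV.
With Z = 1, ΔE = 13.60 × (1/n_f² − 1/n_i²), so 1/n_f² − 1/n_i² = 0.08365.
With n_f = 3: 1/n_i² = 1/9 − 0.08365 = 0.02746, so n_i ≈ 6.03.

n_i = 6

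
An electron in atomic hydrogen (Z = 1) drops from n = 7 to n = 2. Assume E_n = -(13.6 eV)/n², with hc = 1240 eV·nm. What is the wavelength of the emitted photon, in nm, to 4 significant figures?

397.1 nm

ΔE = 13.60 × (1/2² − 1/7²) = 13.60 × 0.2296 = 3.122 eV.
λ = hc/ΔE = 1240 / 3.122 = 397.1 nm.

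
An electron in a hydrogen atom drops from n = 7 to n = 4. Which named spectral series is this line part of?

Brackett

The series is set by the lower level: n_f = 4 is the Brackett series.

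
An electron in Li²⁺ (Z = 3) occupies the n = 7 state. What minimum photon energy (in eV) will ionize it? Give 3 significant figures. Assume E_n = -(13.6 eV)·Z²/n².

2.50 eV

E_n = −13.6 Z²/n² = −122.4/n² eV for Z = 3.
E_7 = −122.4/49 = −2.50 eV, so ionization (to E = 0) requires 2.50 eV.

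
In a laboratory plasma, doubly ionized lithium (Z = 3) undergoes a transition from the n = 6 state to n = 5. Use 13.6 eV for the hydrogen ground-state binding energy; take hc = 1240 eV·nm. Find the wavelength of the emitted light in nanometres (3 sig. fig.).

For Z = 3 the level energies scale as Z², so the effective Rydberg energy is 13.6 × 9 = 122.4 eV.
ΔE = 122.4 × (1/5² − 1/6²) = 122.4 × 0.01222 = 1.496 eV.
λ = hc/ΔE = 1240 / 1.496 = 829 nm.

829 nm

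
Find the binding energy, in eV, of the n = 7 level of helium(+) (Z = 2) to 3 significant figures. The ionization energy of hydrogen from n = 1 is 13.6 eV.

E_n = −13.6 Z²/n² = −54.40/n² eV for Z = 2.
E_7 = −54.40/49 = −1.11 eV, so ionization (to E = 0) requires 1.11 eV.

1.11 eV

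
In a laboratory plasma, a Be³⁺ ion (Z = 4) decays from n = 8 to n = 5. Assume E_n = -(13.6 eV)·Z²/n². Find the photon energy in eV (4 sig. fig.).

The Bohr energies scale as Z², so for Z = 4: E_n = −217.6/n² eV.
E_8 = −217.6/64 = −3.400 eV and E_5 = −217.6/25 = −8.704 eV.
The photon energy is |E_8 − E_5| = 5.304 eV.

5.304 eV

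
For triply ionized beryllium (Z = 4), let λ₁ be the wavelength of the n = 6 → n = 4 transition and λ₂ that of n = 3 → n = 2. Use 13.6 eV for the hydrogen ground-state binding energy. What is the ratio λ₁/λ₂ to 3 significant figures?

λ ∝ 1/ΔE ∝ 1/(1/n_f² − 1/n_i²), and the Z² and hc factors cancel in the ratio.
λ₁/λ₂ = (1/2² − 1/3²)/(1/4² − 1/6²) = 0.1389/0.03472 = 4.00.

4.00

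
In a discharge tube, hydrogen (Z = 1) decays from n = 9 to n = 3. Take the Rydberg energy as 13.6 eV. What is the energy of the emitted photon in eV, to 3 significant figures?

E_9 = −13.60/81 = −0.1679 eV and E_3 = −13.60/9 = −1.511 eV.
The photon energy is |E_9 − E_3| = 1.34 eV.

1.34 eV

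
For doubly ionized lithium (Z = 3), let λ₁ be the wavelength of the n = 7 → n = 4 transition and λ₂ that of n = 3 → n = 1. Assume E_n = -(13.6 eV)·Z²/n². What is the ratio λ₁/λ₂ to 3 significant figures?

21.1

λ ∝ 1/ΔE ∝ 1/(1/n_f² − 1/n_i²), and the Z² and hc factors cancel in the ratio.
λ₁/λ₂ = (1/1² − 1/3²)/(1/4² − 1/7²) = 0.8889/0.04209 = 21.1.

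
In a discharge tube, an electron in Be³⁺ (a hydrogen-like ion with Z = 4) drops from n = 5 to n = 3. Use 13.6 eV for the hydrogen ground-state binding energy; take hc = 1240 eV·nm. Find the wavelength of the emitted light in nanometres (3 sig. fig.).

For Z = 4 the level energies scale as Z², so the effective Rydberg energy is 13.6 × 16 = 217.6 eV.
ΔE = 217.6 × (1/3² − 1/5²) = 217.6 × 0.07111 = 15.47 eV.
λ = hc/ΔE = 1240 / 15.47 = 80.1 nm.

80.1 nm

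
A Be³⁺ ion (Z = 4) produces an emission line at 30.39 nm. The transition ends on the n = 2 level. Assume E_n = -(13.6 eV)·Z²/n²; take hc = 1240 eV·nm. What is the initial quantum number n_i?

n_i = 4

The photon energy is ΔE = hc/λ = 1240 / 30.39 = 40.80 eV.
With Z = 4, ΔE = 217.6 × (1/n_f² − 1/n_i²), so 1/n_f² − 1/n_i² = 0.1875.
With n_f = 2: 1/n_i² = 1/4 − 0.1875 = 0.06249, so n_i ≈ 4.00.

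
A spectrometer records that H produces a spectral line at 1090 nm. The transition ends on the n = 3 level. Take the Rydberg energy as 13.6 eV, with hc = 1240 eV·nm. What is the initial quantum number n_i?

n_i = 6

The photon energy is ΔE = hc/λ = 1240 / 1090 = 1.138 eV.
With Z = 1, ΔE = 13.60 × (1/n_f² − 1/n_i²), so 1/n_f² − 1/n_i² = 0.08365.
With n_f = 3: 1/n_i² = 1/9 − 0.08365 = 0.02746, so n_i ≈ 6.03.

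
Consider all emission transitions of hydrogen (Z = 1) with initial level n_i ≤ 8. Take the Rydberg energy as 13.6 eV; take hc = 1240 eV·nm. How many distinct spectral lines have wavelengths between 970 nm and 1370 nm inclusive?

3

Enumerate all n_i → n_f pairs with 1 ≤ n_f < n_i ≤ 8 and compute λ = 1240 / [13.6·1·(1/n_f² − 1/n_i²)].
Lines falling in [970, 1370] nm: 7→3 (1005 nm), 6→3 (1094 nm), 5→3 (1282 nm).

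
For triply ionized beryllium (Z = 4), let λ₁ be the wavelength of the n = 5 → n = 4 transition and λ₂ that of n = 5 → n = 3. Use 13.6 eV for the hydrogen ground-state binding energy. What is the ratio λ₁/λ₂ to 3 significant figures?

3.16

λ ∝ 1/ΔE ∝ 1/(1/n_f² − 1/n_i²), and the Z² and hc factors cancel in the ratio.
λ₁/λ₂ = (1/3² − 1/5²)/(1/4² − 1/5²) = 0.07111/0.02250 = 3.16.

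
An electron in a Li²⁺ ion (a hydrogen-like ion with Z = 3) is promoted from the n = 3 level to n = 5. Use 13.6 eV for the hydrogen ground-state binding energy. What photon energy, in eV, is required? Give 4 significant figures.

8.704 eV

The Bohr energies scale as Z², so for Z = 3: E_n = −122.4/n² eV.
E_5 = −122.4/25 = −4.896 eV and E_3 = −122.4/9 = −13.60 eV.
The photon energy is |E_5 − E_3| = 8.704 eV.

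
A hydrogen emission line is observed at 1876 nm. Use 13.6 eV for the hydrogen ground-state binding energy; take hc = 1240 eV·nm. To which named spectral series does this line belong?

ΔE = 1240/1876 = 0.6610 eV.
This matches 13.6 × (1/3² − 1/4²), so n_f = 3: the Paschen series.

Paschen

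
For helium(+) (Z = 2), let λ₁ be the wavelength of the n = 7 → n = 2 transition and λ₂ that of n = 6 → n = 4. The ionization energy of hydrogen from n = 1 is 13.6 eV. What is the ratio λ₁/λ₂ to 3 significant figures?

0.151

λ ∝ 1/ΔE ∝ 1/(1/n_f² − 1/n_i²), and the Z² and hc factors cancel in the ratio.
λ₁/λ₂ = (1/4² − 1/6²)/(1/2² − 1/7²) = 0.03472/0.2296 = 0.151.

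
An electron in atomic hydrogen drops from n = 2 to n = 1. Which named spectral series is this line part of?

The series is set by the lower level: n_f = 1 is the Lyman series.

Lyman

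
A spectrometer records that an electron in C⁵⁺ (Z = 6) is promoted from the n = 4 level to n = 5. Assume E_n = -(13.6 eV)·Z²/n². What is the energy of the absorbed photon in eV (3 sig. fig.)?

11.0 eV

The Bohr energies scale as Z², so for Z = 6: E_n = −489.6/n² eV.
E_5 = −489.6/25 = −19.58 eV and E_4 = −489.6/16 = −30.60 eV.
The photon energy is |E_5 − E_4| = 11.0 eV.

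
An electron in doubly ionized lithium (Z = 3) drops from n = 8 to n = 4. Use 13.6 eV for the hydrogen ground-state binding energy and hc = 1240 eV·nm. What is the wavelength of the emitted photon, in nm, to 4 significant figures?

For Z = 3 the level energies scale as Z², so the effective Rydberg energy is 13.6 × 9 = 122.4 eV.
ΔE = 122.4 × (1/4² − 1/8²) = 122.4 × 0.04688 = 5.738 eV.
λ = hc/ΔE = 1240 / 5.738 = 216.1 nm.

216.1 nm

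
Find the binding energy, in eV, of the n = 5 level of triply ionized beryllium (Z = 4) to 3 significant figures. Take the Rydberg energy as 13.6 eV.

E_n = −13.6 Z²/n² = −217.6/n² eV for Z = 4.
E_5 = −217.6/25 = −8.70 eV, so ionization (to E = 0) requires 8.70 eV.

8.70 eV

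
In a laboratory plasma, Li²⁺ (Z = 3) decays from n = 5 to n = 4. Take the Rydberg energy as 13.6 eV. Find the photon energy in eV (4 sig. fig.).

The Bohr energies scale as Z², so for Z = 3: E_n = −122.4/n² eV.
E_5 = −122.4/25 = −4.896 eV and E_4 = −122.4/16 = −7.650 eV.
The photon energy is |E_5 − E_4| = 2.754 eV.

2.754 eV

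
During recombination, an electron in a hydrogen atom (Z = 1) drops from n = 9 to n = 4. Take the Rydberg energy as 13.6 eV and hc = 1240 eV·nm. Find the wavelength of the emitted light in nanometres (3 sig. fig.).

ΔE = 13.60 × (1/4² − 1/9²) = 13.60 × 0.05015 = 0.6821 eV.
λ = hc/ΔE = 1240 / 0.6821 = 1820 nm.

1820 nm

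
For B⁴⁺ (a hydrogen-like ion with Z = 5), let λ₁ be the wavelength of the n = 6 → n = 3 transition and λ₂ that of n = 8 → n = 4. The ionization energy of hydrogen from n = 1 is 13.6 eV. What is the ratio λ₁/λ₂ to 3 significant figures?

0.563

λ ∝ 1/ΔE ∝ 1/(1/n_f² − 1/n_i²), and the Z² and hc factors cancel in the ratio.
λ₁/λ₂ = (1/4² − 1/8²)/(1/3² − 1/6²) = 0.04688/0.08333 = 0.563.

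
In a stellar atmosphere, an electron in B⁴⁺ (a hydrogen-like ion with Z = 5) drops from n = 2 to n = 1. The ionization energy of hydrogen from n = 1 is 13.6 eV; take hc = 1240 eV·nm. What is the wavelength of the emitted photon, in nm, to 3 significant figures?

For Z = 5 the level energies scale as Z², so the effective Rydberg energy is 13.6 × 25 = 340.0 eV.
ΔE = 340.0 × (1/1² − 1/2²) = 340.0 × 0.7500 = 255.0 eV.
λ = hc/ΔE = 1240 / 255.0 = 4.86 nm.

4.86 nm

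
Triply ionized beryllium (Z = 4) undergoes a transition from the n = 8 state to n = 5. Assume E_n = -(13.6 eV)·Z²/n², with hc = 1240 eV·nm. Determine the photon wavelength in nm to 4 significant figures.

For Z = 4 the level energies scale as Z², so the effective Rydberg energy is 13.6 × 16 = 217.6 eV.
ΔE = 217.6 × (1/5² − 1/8²) = 217.6 × 0.02438 = 5.304 eV.
λ = hc/ΔE = 1240 / 5.304 = 233.8 nm.

233.8 nm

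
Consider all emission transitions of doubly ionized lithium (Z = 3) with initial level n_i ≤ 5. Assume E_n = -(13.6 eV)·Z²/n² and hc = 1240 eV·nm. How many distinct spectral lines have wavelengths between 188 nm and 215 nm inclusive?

1

Enumerate all n_i → n_f pairs with 1 ≤ n_f < n_i ≤ 5 and compute λ = 1240 / [13.6·9·(1/n_f² − 1/n_i²)].
Lines falling in [188, 215] nm: 4→3 (208.4 nm).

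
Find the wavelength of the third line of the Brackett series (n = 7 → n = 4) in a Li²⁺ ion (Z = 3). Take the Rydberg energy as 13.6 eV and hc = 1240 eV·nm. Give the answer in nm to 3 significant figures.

241 nm

The Brackett series terminates on n_f = 4; the third line has n_i = 4+3 = 7.
ΔE = 122.4 × (1/4² − 1/7²) = 5.152 eV.
λ = 1240 / 5.152 = 241 nm.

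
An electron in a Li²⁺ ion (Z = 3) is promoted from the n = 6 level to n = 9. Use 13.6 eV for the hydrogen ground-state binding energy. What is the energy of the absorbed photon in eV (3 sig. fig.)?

1.89 eV

The Bohr energies scale as Z², so for Z = 3: E_n = −122.4/n² eV.
E_9 = −122.4/81 = −1.511 eV and E_6 = −122.4/36 = −3.400 eV.
The photon energy is |E_9 − E_6| = 1.89 eV.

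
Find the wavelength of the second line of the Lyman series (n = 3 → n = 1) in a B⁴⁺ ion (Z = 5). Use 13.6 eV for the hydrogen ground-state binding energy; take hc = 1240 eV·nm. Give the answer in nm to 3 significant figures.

4.10 nm

The Lyman series terminates on n_f = 1; the second line has n_i = 1+2 = 3.
ΔE = 340.0 × (1/1² − 1/3²) = 302.2 eV.
λ = 1240 / 302.2 = 4.10 nm.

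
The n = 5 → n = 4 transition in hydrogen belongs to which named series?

Brackett

The series is set by the lower level: n_f = 4 is the Brackett series.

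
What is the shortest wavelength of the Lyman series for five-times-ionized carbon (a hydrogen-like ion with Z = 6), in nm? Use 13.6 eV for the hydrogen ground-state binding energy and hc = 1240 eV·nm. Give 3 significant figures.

The Lyman series has lower level n_f = 1; the series limit corresponds to n_i → ∞.
ΔE_max = 13.6 × 36 / 1² = 489.6 eV.
λ_min = 1240 / 489.6 = 2.53 nm.

2.53 nm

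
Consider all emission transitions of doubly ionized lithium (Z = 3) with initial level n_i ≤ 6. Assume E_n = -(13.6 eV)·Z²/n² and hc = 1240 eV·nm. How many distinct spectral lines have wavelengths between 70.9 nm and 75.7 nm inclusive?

Enumerate all n_i → n_f pairs with 1 ≤ n_f < n_i ≤ 6 and compute λ = 1240 / [13.6·9·(1/n_f² − 1/n_i²)].
Lines falling in [70.9, 75.7] nm: 3→2 (72.94 nm).

1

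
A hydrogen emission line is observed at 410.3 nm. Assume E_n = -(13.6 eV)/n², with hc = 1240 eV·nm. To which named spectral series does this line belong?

Balmer

ΔE = 1240/410.3 = 3.022 eV.
This matches 13.6 × (1/2² − 1/6²), so n_f = 2: the Balmer series.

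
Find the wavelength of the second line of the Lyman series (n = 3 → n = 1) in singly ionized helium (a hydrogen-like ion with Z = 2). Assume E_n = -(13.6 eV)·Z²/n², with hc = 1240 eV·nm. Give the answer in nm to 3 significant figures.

The Lyman series terminates on n_f = 1; the second line has n_i = 1+2 = 3.
ΔE = 54.40 × (1/1² − 1/3²) = 48.36 eV.
λ = 1240 / 48.36 = 25.6 nm.

25.6 nm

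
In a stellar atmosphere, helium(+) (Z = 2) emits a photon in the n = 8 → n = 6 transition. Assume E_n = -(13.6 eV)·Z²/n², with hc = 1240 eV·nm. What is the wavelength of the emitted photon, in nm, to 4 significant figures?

For Z = 2 the level energies scale as Z², so the effective Rydberg energy is 13.6 × 4 = 54.40 eV.
ΔE = 54.40 × (1/6² − 1/8²) = 54.40 × 0.01215 = 0.6611 eV.
λ = hc/ΔE = 1240 / 0.6611 = 1876 nm.

1876 nm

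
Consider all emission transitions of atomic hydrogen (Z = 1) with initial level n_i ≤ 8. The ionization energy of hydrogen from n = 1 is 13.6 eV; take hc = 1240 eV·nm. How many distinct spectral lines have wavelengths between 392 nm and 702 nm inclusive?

5

Enumerate all n_i → n_f pairs with 1 ≤ n_f < n_i ≤ 8 and compute λ = 1240 / [13.6·1·(1/n_f² − 1/n_i²)].
Lines falling in [392, 702] nm: 7→2 (397.1 nm), 6→2 (410.3 nm), 5→2 (434.2 nm), 4→2 (486.3 nm), 3→2 (656.5 nm).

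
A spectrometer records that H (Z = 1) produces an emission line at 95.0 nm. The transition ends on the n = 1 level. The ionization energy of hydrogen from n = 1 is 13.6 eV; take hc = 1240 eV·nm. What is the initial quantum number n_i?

n_i = 5

The photon energy is ΔE = hc/λ = 1240 / 95.0 = 13.05 eV.
With Z = 1, ΔE = 13.60 × (1/n_f² − 1/n_i²), so 1/n_f² − 1/n_i² = 0.9598.
With n_f = 1: 1/n_i² = 1/1 − 0.9598 = 0.04025, so n_i ≈ 4.98.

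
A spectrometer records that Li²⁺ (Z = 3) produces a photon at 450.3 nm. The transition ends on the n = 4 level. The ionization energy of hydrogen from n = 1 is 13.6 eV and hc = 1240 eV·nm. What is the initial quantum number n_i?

The photon energy is ΔE = hc/λ = 1240 / 450.3 = 2.754 eV.
With Z = 3, ΔE = 122.4 × (1/n_f² − 1/n_i²), so 1/n_f² − 1/n_i² = 0.02250.
With n_f = 4: 1/n_i² = 1/16 − 0.02250 = 0.04000, so n_i ≈ 5.00.

n_i = 5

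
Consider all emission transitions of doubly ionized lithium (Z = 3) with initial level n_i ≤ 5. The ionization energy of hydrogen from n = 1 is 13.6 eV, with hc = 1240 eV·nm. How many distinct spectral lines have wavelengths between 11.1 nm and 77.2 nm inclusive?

5

Enumerate all n_i → n_f pairs with 1 ≤ n_f < n_i ≤ 5 and compute λ = 1240 / [13.6·9·(1/n_f² − 1/n_i²)].
Lines falling in [11.1, 77.2] nm: 3→1 (11.40 nm), 2→1 (13.51 nm), 5→2 (48.24 nm), 4→2 (54.03 nm), 3→2 (72.94 nm).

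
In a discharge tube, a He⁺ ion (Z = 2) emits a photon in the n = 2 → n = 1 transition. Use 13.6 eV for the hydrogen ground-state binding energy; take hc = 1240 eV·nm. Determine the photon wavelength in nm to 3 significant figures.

For Z = 2 the level energies scale as Z², so the effective Rydberg energy is 13.6 × 4 = 54.40 eV.
ΔE = 54.40 × (1/1² − 1/2²) = 54.40 × 0.7500 = 40.80 eV.
λ = hc/ΔE = 1240 / 40.80 = 30.4 nm.

30.4 nm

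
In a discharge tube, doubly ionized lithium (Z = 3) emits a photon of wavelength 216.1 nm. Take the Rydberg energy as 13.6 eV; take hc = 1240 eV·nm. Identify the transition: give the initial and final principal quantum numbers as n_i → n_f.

n_i = 8, n_f = 4

The photon energy is ΔE = hc/λ = 1240 / 216.1 = 5.738 eV.
With Z = 3, ΔE = 122.4 × (1/n_f² − 1/n_i²), so 1/n_f² − 1/n_i² = 0.04688.
Trying n_f = 4 gives 1/n_i² = 0.01562, i.e. n_i ≈ 8; this pair matches.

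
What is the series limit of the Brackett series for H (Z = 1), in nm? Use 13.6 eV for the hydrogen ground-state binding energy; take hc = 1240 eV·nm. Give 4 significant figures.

The Brackett series has lower level n_f = 4; the series limit corresponds to n_i → ∞.
ΔE_max = 13.6 × 1 / 4² = 0.8500 eV.
λ_min = 1240 / 0.8500 = 1459 nm.

1459 nm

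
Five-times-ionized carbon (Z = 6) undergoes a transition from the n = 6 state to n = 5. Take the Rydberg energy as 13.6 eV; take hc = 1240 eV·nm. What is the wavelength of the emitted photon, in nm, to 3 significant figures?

For Z = 6 the level energies scale as Z², so the effective Rydberg energy is 13.6 × 36 = 489.6 eV.
ΔE = 489.6 × (1/5² − 1/6²) = 489.6 × 0.01222 = 5.984 eV.
λ = hc/ΔE = 1240 / 5.984 = 207 nm.

207 nm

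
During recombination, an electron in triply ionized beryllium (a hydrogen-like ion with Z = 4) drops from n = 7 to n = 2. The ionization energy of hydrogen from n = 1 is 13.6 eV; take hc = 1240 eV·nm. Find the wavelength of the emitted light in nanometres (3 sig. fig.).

For Z = 4 the level energies scale as Z², so the effective Rydberg energy is 13.6 × 16 = 217.6 eV.
ΔE = 217.6 × (1/2² − 1/7²) = 217.6 × 0.2296 = 49.96 eV.
λ = hc/ΔE = 1240 / 49.96 = 24.8 nm.

24.8 nm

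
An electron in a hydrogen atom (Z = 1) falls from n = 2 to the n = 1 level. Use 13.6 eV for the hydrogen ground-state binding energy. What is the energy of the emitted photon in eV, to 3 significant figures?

E_2 = −13.60/4 = −3.400 eV and E_1 = −13.60/1 = −13.60 eV.
The photon energy is |E_2 − E_1| = 10.2 eV.

10.2 eV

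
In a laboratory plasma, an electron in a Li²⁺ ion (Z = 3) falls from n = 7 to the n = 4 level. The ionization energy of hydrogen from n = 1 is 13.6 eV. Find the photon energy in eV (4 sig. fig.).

5.152 eV

The Bohr energies scale as Z², so for Z = 3: E_n = −122.4/n² eV.
E_7 = −122.4/49 = −2.498 eV and E_4 = −122.4/16 = −7.650 eV.
The photon energy is |E_7 − E_4| = 5.152 eV.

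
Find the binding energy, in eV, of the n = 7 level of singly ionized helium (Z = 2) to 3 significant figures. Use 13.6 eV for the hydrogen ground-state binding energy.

1.11 eV

E_n = −13.6 Z²/n² = −54.40/n² eV for Z = 2.
E_7 = −54.40/49 = −1.11 eV, so ionization (to E = 0) requires 1.11 eV.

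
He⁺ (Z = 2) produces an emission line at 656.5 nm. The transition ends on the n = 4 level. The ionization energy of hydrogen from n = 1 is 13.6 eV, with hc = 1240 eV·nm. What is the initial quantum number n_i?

n_i = 6

The photon energy is ΔE = hc/λ = 1240 / 656.5 = 1.889 eV.
With Z = 2, ΔE = 54.40 × (1/n_f² − 1/n_i²), so 1/n_f² − 1/n_i² = 0.03472.
With n_f = 4: 1/n_i² = 1/16 − 0.03472 = 0.02778, so n_i ≈ 6.00.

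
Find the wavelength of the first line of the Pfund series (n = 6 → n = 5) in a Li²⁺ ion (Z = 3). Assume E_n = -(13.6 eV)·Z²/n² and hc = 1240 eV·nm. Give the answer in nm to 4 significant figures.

828.9 nm

The Pfund series terminates on n_f = 5; the first line has n_i = 5+1 = 6.
ΔE = 122.4 × (1/5² − 1/6²) = 1.496 eV.
λ = 1240 / 1.496 = 828.9 nm.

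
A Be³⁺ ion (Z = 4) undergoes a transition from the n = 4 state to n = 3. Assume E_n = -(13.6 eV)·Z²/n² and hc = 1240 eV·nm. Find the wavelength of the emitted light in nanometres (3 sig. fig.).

For Z = 4 the level energies scale as Z², so the effective Rydberg energy is 13.6 × 16 = 217.6 eV.
ΔE = 217.6 × (1/3² − 1/4²) = 217.6 × 0.04861 = 10.58 eV.
λ = hc/ΔE = 1240 / 10.58 = 117 nm.

117 nm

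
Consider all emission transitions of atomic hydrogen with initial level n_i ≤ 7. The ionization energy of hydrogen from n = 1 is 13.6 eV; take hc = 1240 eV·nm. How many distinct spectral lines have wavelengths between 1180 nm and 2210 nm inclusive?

Enumerate all n_i → n_f pairs with 1 ≤ n_f < n_i ≤ 7 and compute λ = 1240 / [13.6·1·(1/n_f² − 1/n_i²)].
Lines falling in [1180, 2210] nm: 5→3 (1282 nm), 4→3 (1876 nm), 7→4 (2166 nm).

3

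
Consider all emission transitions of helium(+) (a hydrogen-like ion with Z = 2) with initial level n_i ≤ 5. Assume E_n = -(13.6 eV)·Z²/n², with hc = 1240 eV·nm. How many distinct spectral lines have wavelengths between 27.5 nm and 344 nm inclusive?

Enumerate all n_i → n_f pairs with 1 ≤ n_f < n_i ≤ 5 and compute λ = 1240 / [13.6·4·(1/n_f² − 1/n_i²)].
Lines falling in [27.5, 344] nm: 2→1 (30.39 nm), 5→2 (108.5 nm), 4→2 (121.6 nm), 3→2 (164.1 nm), 5→3 (320.5 nm).

5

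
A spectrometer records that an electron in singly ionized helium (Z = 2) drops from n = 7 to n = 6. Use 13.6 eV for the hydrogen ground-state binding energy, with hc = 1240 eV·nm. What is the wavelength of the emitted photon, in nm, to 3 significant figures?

For Z = 2 the level energies scale as Z², so the effective Rydberg energy is 13.6 × 4 = 54.40 eV.
ΔE = 54.40 × (1/6² − 1/7²) = 54.40 × 0.007370 = 0.4009 eV.
λ = hc/ΔE = 1240 / 0.4009 = 3090 nm.

3090 nm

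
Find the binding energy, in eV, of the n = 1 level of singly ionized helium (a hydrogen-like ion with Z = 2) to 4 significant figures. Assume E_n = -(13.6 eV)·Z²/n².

E_n = −13.6 Z²/n² = −54.40/n² eV for Z = 2.
E_1 = −54.40/1 = −54.40 eV, so ionization (to E = 0) requires 54.40 eV.

54.40 eV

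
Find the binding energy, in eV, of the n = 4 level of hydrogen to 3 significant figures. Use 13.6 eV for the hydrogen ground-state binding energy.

E_4 = −13.60/16 = −0.850 eV, so ionization (to E = 0) requires 0.850 eV.

0.850 eV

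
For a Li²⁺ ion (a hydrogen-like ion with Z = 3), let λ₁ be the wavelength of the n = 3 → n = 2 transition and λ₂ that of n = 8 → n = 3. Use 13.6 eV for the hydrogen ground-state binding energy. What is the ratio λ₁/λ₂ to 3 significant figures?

λ ∝ 1/ΔE ∝ 1/(1/n_f² − 1/n_i²), and the Z² and hc factors cancel in the ratio.
λ₁/λ₂ = (1/3² − 1/8²)/(1/2² − 1/3²) = 0.09549/0.1389 = 0.688.

0.688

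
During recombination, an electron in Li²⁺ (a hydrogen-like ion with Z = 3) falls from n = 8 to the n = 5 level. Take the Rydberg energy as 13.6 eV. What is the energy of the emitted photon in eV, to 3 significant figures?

2.98 eV

The Bohr energies scale as Z², so for Z = 3: E_n = −122.4/n² eV.
E_8 = −122.4/64 = −1.913 eV and E_5 = −122.4/25 = −4.896 eV.
The photon energy is |E_8 − E_5| = 2.98 eV.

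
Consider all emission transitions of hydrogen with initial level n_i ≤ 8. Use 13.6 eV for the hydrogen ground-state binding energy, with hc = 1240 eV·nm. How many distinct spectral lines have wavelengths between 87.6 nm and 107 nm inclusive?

6

Enumerate all n_i → n_f pairs with 1 ≤ n_f < n_i ≤ 8 and compute λ = 1240 / [13.6·1·(1/n_f² − 1/n_i²)].
Lines falling in [87.6, 107] nm: 8→1 (92.62 nm), 7→1 (93.08 nm), 6→1 (93.78 nm), 5→1 (94.98 nm), 4→1 (97.25 nm), 3→1 (102.6 nm).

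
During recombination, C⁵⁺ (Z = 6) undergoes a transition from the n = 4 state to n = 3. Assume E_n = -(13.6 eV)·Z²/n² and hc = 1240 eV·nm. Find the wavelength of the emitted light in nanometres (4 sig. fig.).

For Z = 6 the level energies scale as Z², so the effective Rydberg energy is 13.6 × 36 = 489.6 eV.
ΔE = 489.6 × (1/3² − 1/4²) = 489.6 × 0.04861 = 23.80 eV.
λ = hc/ΔE = 1240 / 23.80 = 52.10 nm.

52.10 nm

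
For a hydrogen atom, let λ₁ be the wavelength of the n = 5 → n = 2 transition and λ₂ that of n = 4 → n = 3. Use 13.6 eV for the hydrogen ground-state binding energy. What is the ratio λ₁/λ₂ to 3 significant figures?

λ ∝ 1/ΔE ∝ 1/(1/n_f² − 1/n_i²), and the Z² and hc factors cancel in the ratio.
λ₁/λ₂ = (1/3² − 1/4²)/(1/2² − 1/5²) = 0.04861/0.2100 = 0.231.

0.231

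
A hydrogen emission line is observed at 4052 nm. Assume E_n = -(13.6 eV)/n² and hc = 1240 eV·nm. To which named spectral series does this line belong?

Brackett

ΔE = 1240/4052 = 0.3060 eV.
This matches 13.6 × (1/4² − 1/5²), so n_f = 4: the Brackett series.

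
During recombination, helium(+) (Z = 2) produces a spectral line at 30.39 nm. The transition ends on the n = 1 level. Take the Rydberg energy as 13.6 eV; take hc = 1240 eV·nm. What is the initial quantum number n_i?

The photon energy is ΔE = hc/λ = 1240 / 30.39 = 40.80 eV.
With Z = 2, ΔE = 54.40 × (1/n_f² − 1/n_i²), so 1/n_f² − 1/n_i² = 0.7501.
With n_f = 1: 1/n_i² = 1/1 − 0.7501 = 0.2499, so n_i ≈ 2.00.

n_i = 2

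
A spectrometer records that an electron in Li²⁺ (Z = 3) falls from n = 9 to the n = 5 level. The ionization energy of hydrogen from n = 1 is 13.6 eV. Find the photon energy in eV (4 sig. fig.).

3.385 eV

The Bohr energies scale as Z², so for Z = 3: E_n = −122.4/n² eV.
E_9 = −122.4/81 = −1.511 eV and E_5 = −122.4/25 = −4.896 eV.
The photon energy is |E_9 − E_5| = 3.385 eV.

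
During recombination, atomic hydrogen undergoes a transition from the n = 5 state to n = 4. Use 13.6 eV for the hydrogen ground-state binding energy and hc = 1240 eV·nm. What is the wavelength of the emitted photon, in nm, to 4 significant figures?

ΔE = 13.60 × (1/4² − 1/5²) = 13.60 × 0.02250 = 0.3060 eV.
λ = hc/ΔE = 1240 / 0.3060 = 4052 nm.
This line belongs to the Brackett series.

4052 nm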